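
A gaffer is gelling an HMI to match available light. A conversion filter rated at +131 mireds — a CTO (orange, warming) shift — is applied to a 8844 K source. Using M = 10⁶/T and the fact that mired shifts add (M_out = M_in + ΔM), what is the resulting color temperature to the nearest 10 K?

4100 K

M_in = 10⁶/8844 = 113.07 mireds.
M_out = 113.07 + (+131) = 244.07 mireds.
T_out = 10⁶/244.07 = 4097.2 K → 4100 K.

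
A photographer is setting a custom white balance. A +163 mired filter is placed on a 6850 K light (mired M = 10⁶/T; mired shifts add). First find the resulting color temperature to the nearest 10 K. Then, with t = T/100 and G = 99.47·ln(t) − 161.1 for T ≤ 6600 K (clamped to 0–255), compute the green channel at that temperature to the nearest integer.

M_in = 10⁶/6850 = 145.99; M_out = 145.99 + (+163) = 308.99.
T_out = 10⁶/308.99 = 3236.4 K → 3240 K; t = 32.4.
G = 99.47·ln 32.4 − 161.1 = 99.47·3.4782 − 161.1 = 184.872.
Rounded: 185.

185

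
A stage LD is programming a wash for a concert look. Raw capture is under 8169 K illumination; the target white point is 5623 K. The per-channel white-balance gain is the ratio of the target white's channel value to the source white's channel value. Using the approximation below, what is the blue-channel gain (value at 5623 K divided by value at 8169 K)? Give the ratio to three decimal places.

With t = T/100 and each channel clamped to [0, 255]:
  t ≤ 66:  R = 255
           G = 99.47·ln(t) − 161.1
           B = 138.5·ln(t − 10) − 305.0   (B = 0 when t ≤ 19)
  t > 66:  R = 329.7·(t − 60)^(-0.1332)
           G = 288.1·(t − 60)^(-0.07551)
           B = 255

At 8169 K (t = 81.69):
  B = 255 by definition for t > 66.
At 5623 K (t = 56.23):
  B = 138.5·ln(56.23 − 10) − 305.0 = 138.5·ln 46.23 − 305.0 = 138.5·3.8336 − 305.0 = 225.958.
Gain = 225.958 / 255.000 = 0.8861 → 0.886.

0.886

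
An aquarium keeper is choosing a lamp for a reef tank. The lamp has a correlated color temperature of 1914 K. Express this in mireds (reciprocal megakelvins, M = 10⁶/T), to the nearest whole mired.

M = 10⁶ / 1914 = 522.466 → 522 mireds.

522 mireds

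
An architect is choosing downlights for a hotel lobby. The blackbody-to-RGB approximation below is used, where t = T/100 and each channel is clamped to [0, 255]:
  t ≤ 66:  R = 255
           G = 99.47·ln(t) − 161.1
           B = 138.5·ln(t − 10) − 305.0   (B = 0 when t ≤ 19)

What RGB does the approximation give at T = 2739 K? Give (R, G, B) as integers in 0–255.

t = 2739/100 = 27.39; the t ≤ 66 branch applies.
R = 255 by definition for t ≤ 66.
G = 99.47·ln 27.39 − 161.1 = 99.47·3.3102 − 161.1 = 168.163.
B = 138.5·ln(27.39 − 10) − 305.0 = 138.5·ln 17.39 − 305.0 = 138.5·2.8559 − 305.0 = 90.542.
Rounded: (255, 168, 91).

(255, 168, 91)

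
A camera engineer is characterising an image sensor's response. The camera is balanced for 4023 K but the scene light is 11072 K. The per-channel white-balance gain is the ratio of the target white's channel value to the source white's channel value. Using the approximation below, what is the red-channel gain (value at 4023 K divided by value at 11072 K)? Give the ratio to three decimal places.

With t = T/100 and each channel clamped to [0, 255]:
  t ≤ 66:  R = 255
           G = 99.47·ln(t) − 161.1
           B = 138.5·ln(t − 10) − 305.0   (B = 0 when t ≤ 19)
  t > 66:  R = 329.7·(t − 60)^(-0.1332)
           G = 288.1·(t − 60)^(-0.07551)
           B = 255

At 11072 K (t = 110.72):
  R = 329.7·(110.72 − 60)^(-0.1332) = 329.7·50.72^(-0.1332) = 329.7·0.59275 = 195.429.
At 4023 K (t = 40.23):
  R = 255 by definition for t ≤ 66.
Gain = 255.000 / 195.429 = 1.3048 → 1.305.

1.305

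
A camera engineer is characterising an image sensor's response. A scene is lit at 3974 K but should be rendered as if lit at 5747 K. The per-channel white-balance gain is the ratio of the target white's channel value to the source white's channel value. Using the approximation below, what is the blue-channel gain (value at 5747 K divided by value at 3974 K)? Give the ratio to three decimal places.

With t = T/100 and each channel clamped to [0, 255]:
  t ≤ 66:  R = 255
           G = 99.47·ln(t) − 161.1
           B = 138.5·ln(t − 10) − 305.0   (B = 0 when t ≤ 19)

At 3974 K (t = 39.74):
  B = 138.5·ln(39.74 − 10) − 305.0 = 138.5·ln 29.74 − 305.0 = 138.5·3.3925 − 305.0 = 164.860.
At 5747 K (t = 57.47):
  B = 138.5·ln(57.47 − 10) − 305.0 = 138.5·ln 47.47 − 305.0 = 138.5·3.8601 − 305.0 = 229.624.
Gain = 229.624 / 164.860 = 1.3928 → 1.393.

1.393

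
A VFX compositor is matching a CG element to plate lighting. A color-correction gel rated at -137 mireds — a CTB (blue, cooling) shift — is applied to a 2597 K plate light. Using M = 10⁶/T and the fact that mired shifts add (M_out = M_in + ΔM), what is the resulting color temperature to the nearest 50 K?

M_in = 10⁶/2597 = 385.06 mireds.
M_out = 385.06 + (-137) = 248.06 mireds.
T_out = 10⁶/248.06 = 4031.3 K → 4050 K.

4050 K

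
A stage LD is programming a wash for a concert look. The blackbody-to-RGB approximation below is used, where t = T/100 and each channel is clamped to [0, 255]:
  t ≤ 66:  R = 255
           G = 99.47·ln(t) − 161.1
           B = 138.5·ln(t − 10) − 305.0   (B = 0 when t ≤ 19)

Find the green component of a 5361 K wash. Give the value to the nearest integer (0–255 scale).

235

t = 5361/100 = 53.61; the t ≤ 66 branch applies.
G = 99.47·ln 53.61 − 161.1 = 99.47·3.9817 − 161.1 = 234.963.
Rounded: 235.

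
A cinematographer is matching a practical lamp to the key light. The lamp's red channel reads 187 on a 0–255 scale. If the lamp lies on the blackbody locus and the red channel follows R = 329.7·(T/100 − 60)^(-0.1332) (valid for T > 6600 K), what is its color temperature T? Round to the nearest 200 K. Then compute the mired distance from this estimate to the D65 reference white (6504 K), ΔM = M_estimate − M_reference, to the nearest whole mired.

(t − 60)^(-0.1332) = 187/329.7 = 0.56718.
t − 60 = 0.56718^(1/-0.1332) = 0.56718^(-7.508) = 70.620, so t = 130.620.
T = 100·t = 13062 K → 13000 K to the nearest 200 K.
M_estimate = 10⁶/13000 = 76.92; M_reference = 10⁶/6504 = 153.75.
ΔM = 76.92 − 153.75 = -76.83 → -77 mireds.

-77 mireds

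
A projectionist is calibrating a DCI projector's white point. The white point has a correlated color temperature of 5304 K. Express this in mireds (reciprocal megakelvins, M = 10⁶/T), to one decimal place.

M = 10⁶ / 5304 = 188.537 → 188.5 mireds.

188.5 mireds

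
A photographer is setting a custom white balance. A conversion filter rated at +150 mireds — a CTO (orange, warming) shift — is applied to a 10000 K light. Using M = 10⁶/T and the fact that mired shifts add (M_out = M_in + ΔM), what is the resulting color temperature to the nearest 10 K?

4000 K

M_in = 10⁶/10000 = 100.00 mireds.
M_out = 100.00 + (+150) = 250.00 mireds.
T_out = 10⁶/250.00 = 4000.0 K → 4000 K.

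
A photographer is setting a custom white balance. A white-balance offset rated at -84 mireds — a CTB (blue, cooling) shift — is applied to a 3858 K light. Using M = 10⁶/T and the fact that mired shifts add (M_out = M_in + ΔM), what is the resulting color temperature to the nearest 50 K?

5700 K

M_in = 10⁶/3858 = 259.20 mireds.
M_out = 259.20 + (-84) = 175.20 mireds.
T_out = 10⁶/175.20 = 5707.7 K → 5700 K.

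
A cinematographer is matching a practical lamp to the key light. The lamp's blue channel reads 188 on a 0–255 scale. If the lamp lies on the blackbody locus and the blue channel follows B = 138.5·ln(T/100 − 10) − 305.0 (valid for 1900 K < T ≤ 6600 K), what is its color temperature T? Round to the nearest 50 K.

ln(t − 10) = (188 + 305.0) / 138.5 = 3.5596.
t − 10 = e^3.5596 = 35.148, so t = 45.148.
T = 100·t = 4515 K → 4500 K to the nearest 50 K.

4500 K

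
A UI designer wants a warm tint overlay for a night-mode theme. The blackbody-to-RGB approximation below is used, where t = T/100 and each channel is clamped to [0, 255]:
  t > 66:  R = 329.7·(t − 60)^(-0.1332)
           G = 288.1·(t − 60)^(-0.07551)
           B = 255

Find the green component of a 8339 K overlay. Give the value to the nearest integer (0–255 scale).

t = 8339/100 = 83.39; the t > 66 branch applies.
G = 288.1·(83.39 − 60)^(-0.07551) = 288.1·23.39^(-0.07551) = 288.1·0.78818 = 227.074.
Rounded: 227.

227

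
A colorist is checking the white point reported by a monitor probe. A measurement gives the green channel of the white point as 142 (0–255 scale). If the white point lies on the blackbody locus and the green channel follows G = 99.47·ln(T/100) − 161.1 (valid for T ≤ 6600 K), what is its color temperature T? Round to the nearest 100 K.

2100 K

ln t = (142 + 161.1) / 99.47 = 3.0471.
t = e^3.0471 = 21.055.
T = 100·t = 2106 K → 2100 K to the nearest 100 K.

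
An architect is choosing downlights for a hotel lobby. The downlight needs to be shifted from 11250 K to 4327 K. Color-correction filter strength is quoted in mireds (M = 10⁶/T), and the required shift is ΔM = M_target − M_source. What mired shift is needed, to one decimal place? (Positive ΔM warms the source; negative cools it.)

+142.2 mireds

M_source = 10⁶/11250 = 88.889; M_target = 10⁶/4327 = 231.107.
ΔM = 231.107 − 88.889 = 142.218 → +142.2 mireds, a warming shift.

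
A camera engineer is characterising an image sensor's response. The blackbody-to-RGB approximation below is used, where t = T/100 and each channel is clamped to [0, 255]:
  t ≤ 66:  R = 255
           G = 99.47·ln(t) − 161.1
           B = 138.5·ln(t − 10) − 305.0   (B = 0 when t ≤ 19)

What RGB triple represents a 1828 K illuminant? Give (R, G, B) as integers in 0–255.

t = 1828/100 = 18.28; the t ≤ 66 branch applies.
R = 255 by definition for t ≤ 66.
G = 99.47·ln 18.28 − 161.1 = 99.47·2.9058 − 161.1 = 127.941.
t = 18.28 ≤ 19, so B = 0.
Rounded: (255, 128, 0).

(255, 128, 0)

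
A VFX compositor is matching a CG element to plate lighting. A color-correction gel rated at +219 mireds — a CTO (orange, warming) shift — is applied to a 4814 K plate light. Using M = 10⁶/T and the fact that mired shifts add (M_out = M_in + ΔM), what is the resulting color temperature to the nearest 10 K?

2340 K

M_in = 10⁶/4814 = 207.73 mireds.
M_out = 207.73 + (+219) = 426.73 mireds.
T_out = 10⁶/426.73 = 2343.4 K → 2340 K.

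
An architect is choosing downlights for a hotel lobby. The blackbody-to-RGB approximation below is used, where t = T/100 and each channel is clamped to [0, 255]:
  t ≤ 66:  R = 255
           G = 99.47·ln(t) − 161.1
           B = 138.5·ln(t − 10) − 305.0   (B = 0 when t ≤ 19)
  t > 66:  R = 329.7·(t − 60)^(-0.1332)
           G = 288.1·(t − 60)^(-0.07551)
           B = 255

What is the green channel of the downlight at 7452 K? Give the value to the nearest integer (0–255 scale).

t = 7452/100 = 74.52; the t > 66 branch applies.
G = 288.1·(74.52 − 60)^(-0.07551) = 288.1·14.52^(-0.07551) = 288.1·0.81707 = 235.398.
Rounded: 235.

235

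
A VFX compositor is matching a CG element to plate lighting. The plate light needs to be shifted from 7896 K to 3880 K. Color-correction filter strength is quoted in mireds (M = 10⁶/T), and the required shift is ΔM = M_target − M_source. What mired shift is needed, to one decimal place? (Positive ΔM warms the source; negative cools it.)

+131.1 mireds

M_source = 10⁶/7896 = 126.646; M_target = 10⁶/3880 = 257.732.
ΔM = 257.732 − 126.646 = 131.086 → +131.1 mireds, a warming shift.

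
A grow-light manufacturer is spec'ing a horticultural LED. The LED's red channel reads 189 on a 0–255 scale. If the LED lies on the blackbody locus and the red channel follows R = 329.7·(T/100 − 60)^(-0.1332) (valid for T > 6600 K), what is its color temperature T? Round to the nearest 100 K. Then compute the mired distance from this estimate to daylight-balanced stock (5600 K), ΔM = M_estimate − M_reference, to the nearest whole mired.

(t − 60)^(-0.1332) = 189/329.7 = 0.57325.
t − 60 = 0.57325^(1/-0.1332) = 0.57325^(-7.508) = 65.199, so t = 125.199.
T = 100·t = 12520 K → 12500 K to the nearest 100 K.
M_estimate = 10⁶/12500 = 80.00; M_reference = 10⁶/5600 = 178.57.
ΔM = 80.00 − 178.57 = -98.57 → -99 mireds.

-99 mireds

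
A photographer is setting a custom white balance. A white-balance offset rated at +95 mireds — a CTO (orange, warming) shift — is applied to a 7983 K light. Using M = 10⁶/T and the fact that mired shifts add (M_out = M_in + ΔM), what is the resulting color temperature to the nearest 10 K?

4540 K

M_in = 10⁶/7983 = 125.27 mireds.
M_out = 125.27 + (+95) = 220.27 mireds.
T_out = 10⁶/220.27 = 4540.0 K → 4540 K.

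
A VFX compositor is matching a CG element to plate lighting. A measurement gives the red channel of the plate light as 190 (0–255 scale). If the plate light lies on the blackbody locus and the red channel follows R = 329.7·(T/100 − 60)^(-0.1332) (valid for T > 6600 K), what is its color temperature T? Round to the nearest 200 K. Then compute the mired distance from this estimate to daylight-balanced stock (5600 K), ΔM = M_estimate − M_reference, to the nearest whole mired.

(t − 60)^(-0.1332) = 190/329.7 = 0.57628.
t − 60 = 0.57628^(1/-0.1332) = 0.57628^(-7.508) = 62.667, so t = 122.667.
T = 100·t = 12267 K → 12200 K to the nearest 200 K.
M_estimate = 10⁶/12200 = 81.97; M_reference = 10⁶/5600 = 178.57.
ΔM = 81.97 − 178.57 = -96.60 → -97 mireds.

-97 mireds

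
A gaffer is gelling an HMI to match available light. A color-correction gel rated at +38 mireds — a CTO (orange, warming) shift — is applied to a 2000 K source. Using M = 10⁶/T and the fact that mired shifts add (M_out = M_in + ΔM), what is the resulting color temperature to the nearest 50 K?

1850 K

M_in = 10⁶/2000 = 500.00 mireds.
M_out = 500.00 + (+38) = 538.00 mireds.
T_out = 10⁶/538.00 = 1858.7 K → 1850 K.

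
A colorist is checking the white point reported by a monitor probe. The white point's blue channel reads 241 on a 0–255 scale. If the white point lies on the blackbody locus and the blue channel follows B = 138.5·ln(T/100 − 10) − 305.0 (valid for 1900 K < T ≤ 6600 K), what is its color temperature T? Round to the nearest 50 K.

6150 K

ln(t − 10) = (241 + 305.0) / 138.5 = 3.9422.
t − 10 = e^3.9422 = 51.534, so t = 61.534.
T = 100·t = 6153 K → 6150 K to the nearest 50 K.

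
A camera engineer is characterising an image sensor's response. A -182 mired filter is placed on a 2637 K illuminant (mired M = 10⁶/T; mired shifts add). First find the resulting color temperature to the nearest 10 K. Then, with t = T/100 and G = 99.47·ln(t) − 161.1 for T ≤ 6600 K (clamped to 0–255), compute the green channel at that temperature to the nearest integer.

M_in = 10⁶/2637 = 379.22; M_out = 379.22 + (-182) = 197.22.
T_out = 10⁶/197.22 = 5070.5 K → 5070 K; t = 50.7.
G = 99.47·ln 50.7 − 161.1 = 99.47·3.9259 − 161.1 = 229.412.
Rounded: 229.

229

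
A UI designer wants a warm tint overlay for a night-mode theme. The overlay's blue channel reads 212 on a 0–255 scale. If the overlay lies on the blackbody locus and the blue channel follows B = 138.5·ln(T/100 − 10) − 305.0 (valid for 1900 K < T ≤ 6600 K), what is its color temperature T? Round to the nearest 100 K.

ln(t − 10) = (212 + 305.0) / 138.5 = 3.7329.
t − 10 = e^3.7329 = 41.798, so t = 51.798.
T = 100·t = 5180 K → 5200 K to the nearest 100 K.

5200 K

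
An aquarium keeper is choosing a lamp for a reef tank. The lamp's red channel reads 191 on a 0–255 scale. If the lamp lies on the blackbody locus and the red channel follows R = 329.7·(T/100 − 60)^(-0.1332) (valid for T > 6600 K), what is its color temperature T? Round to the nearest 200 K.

(t − 60)^(-0.1332) = 191/329.7 = 0.57931.
t − 60 = 0.57931^(1/-0.1332) = 0.57931^(-7.508) = 60.245, so t = 120.245.
T = 100·t = 12025 K → 12000 K to the nearest 200 K.

12000 K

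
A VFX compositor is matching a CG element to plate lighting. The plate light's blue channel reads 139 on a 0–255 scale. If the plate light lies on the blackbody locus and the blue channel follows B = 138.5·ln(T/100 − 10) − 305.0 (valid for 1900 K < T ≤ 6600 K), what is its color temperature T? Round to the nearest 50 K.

ln(t − 10) = (139 + 305.0) / 138.5 = 3.2058.
t − 10 = e^3.2058 = 24.675, so t = 34.675.
T = 100·t = 3467 K → 3450 K to the nearest 50 K.

3450 K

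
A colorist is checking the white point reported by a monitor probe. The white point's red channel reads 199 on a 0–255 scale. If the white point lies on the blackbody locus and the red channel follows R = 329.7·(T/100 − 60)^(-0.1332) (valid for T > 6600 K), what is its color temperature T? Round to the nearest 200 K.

10400 K

(t − 60)^(-0.1332) = 199/329.7 = 0.60358.
t − 60 = 0.60358^(1/-0.1332) = 0.60358^(-7.508) = 44.273, so t = 104.273.
T = 100·t = 10427 K → 10400 K to the nearest 200 K.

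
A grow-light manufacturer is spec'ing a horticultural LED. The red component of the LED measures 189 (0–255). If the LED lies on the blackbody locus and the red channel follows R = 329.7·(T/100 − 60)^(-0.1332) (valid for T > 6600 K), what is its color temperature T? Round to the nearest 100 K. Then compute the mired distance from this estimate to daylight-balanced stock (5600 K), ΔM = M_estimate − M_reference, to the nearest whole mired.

(t − 60)^(-0.1332) = 189/329.7 = 0.57325.
t − 60 = 0.57325^(1/-0.1332) = 0.57325^(-7.508) = 65.199, so t = 125.199.
T = 100·t = 12520 K → 12500 K to the nearest 100 K.
M_estimate = 10⁶/12500 = 80.00; M_reference = 10⁶/5600 = 178.57.
ΔM = 80.00 − 178.57 = -98.57 → -99 mireds.

-99 mireds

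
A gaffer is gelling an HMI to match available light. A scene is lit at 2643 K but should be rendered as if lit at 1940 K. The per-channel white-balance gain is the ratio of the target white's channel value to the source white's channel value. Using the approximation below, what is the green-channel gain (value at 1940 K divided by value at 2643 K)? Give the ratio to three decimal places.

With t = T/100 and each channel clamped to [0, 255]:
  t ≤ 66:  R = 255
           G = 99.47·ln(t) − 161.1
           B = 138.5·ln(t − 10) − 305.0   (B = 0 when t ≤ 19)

0.813

At 2643 K (t = 26.43):
  G = 99.47·ln 26.43 − 161.1 = 99.47·3.2745 − 161.1 = 164.614.
At 1940 K (t = 19.4):
  G = 99.47·ln 19.4 − 161.1 = 99.47·2.9653 − 161.1 = 133.856.
Gain = 133.856 / 164.614 = 0.8131 → 0.813.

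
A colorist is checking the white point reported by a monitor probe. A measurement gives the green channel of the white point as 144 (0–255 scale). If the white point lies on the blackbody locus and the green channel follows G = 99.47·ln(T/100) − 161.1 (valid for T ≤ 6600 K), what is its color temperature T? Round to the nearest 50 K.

ln t = (144 + 161.1) / 99.47 = 3.0673.
t = e^3.0673 = 21.483.
T = 100·t = 2148 K → 2150 K to the nearest 50 K.

2150 K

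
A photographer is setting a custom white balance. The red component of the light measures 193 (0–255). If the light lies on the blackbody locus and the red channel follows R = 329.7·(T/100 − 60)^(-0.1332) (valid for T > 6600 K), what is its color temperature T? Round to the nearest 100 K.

11600 K

(t − 60)^(-0.1332) = 193/329.7 = 0.58538.
t − 60 = 0.58538^(1/-0.1332) = 0.58538^(-7.508) = 55.713, so t = 115.713.
T = 100·t = 11571 K → 11600 K to the nearest 100 K.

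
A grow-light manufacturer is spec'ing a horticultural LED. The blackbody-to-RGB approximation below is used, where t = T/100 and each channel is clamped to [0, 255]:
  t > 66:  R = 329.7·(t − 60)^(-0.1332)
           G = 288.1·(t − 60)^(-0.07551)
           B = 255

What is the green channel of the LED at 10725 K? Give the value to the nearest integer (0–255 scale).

215

t = 10725/100 = 107.25; the t > 66 branch applies.
G = 288.1·(107.25 − 60)^(-0.07551) = 288.1·47.25^(-0.07551) = 288.1·0.74742 = 215.332.
Rounded: 215.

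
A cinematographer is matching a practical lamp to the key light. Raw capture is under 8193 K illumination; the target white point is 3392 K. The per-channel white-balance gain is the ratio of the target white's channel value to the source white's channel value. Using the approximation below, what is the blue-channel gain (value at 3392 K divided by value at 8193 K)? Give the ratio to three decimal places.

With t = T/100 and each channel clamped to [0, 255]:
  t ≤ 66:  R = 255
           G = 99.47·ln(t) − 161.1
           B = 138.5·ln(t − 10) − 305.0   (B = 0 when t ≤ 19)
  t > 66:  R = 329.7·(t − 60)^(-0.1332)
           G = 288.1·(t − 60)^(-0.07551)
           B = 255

At 8193 K (t = 81.93):
  B = 255 by definition for t > 66.
At 3392 K (t = 33.92):
  B = 138.5·ln(33.92 − 10) − 305.0 = 138.5·ln 23.92 − 305.0 = 138.5·3.1747 − 305.0 = 134.698.
Gain = 134.698 / 255.000 = 0.5282 → 0.528.

0.528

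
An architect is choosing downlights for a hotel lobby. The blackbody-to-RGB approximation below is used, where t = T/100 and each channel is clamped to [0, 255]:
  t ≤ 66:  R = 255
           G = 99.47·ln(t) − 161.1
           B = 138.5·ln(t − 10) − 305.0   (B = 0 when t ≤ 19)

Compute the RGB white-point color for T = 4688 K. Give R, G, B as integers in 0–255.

R=255, G=222, B=195

t = 4688/100 = 46.88; the t ≤ 66 branch applies.
R = 255 by definition for t ≤ 66.
G = 99.47·ln 46.88 − 161.1 = 99.47·3.8476 − 161.1 = 221.620.
B = 138.5·ln(46.88 − 10) − 305.0 = 138.5·ln 36.88 − 305.0 = 138.5·3.6077 − 305.0 = 194.662.
Rounded: (255, 222, 195).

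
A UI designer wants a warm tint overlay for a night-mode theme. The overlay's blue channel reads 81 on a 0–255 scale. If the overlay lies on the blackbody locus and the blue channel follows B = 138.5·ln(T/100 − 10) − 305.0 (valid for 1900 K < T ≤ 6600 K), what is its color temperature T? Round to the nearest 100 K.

2600 K

ln(t − 10) = (81 + 305.0) / 138.5 = 2.7870.
t − 10 = e^2.7870 = 16.232, so t = 26.232.
T = 100·t = 2623 K → 2600 K to the nearest 100 K.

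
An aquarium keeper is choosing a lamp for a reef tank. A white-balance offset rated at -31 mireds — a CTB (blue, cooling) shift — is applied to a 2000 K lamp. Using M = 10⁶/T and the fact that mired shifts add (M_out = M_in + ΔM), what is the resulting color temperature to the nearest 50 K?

2150 K

M_in = 10⁶/2000 = 500.00 mireds.
M_out = 500.00 + (-31) = 469.00 mireds.
T_out = 10⁶/469.00 = 2132.2 K → 2150 K.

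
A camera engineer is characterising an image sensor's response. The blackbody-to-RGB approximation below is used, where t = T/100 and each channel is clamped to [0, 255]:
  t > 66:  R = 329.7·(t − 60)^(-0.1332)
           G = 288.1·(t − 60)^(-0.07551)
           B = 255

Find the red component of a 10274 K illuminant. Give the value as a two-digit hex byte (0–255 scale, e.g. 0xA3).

t = 10274/100 = 102.74; the t > 66 branch applies.
R = 329.7·(102.74 − 60)^(-0.1332) = 329.7·42.74^(-0.1332) = 329.7·0.60642 = 199.936.
Rounded: 200; in hex, 0xC8.

0xC8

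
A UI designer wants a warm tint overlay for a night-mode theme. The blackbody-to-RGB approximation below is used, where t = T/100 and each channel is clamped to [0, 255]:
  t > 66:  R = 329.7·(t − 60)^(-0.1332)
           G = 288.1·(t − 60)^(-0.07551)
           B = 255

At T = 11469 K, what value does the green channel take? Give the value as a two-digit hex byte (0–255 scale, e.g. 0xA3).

0xD5

t = 11469/100 = 114.69; the t > 66 branch applies.
G = 288.1·(114.69 − 60)^(-0.07551) = 288.1·54.69^(-0.07551) = 288.1·0.73921 = 212.968.
Rounded: 213; in hex, 0xD5.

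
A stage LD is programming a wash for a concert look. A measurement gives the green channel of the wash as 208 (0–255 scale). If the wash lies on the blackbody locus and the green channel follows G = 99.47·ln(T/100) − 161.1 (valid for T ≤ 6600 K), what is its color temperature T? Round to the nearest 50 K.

ln t = (208 + 161.1) / 99.47 = 3.7107.
t = e^3.7107 = 40.881.
T = 100·t = 4088 K → 4100 K to the nearest 50 K.

4100 K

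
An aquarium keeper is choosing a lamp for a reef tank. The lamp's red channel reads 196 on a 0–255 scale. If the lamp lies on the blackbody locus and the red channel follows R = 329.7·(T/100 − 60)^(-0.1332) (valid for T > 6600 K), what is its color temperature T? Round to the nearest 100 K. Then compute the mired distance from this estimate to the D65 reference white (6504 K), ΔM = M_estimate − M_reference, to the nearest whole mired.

(t − 60)^(-0.1332) = 196/329.7 = 0.59448.
t − 60 = 0.59448^(1/-0.1332) = 0.59448^(-7.508) = 49.621, so t = 109.621.
T = 100·t = 10962 K → 11000 K to the nearest 100 K.
M_estimate = 10⁶/11000 = 90.91; M_reference = 10⁶/6504 = 153.75.
ΔM = 90.91 − 153.75 = -62.84 → -63 mireds.

-63 mireds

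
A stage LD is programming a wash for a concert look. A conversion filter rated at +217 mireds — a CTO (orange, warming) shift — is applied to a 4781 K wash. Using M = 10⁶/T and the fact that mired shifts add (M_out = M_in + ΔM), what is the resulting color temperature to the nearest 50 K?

M_in = 10⁶/4781 = 209.16 mireds.
M_out = 209.16 + (+217) = 426.16 mireds.
T_out = 10⁶/426.16 = 2346.5 K → 2350 K.

2350 K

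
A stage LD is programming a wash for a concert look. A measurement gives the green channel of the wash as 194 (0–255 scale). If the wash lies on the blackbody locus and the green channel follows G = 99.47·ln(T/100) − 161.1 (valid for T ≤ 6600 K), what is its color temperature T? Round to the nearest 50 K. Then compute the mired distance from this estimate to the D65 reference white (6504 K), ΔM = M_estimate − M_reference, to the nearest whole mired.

ln t = (194 + 161.1) / 99.47 = 3.5699.
t = e^3.5699 = 35.514.
T = 100·t = 3551 K → 3550 K to the nearest 50 K.
M_estimate = 10⁶/3550 = 281.69; M_reference = 10⁶/6504 = 153.75.
ΔM = 281.69 − 153.75 = 127.94 → +128 mireds.

+128 mireds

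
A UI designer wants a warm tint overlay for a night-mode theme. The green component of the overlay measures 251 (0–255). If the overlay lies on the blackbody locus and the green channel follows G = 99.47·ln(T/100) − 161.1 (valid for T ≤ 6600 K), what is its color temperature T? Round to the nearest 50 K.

6300 K

ln t = (251 + 161.1) / 99.47 = 4.1430.
t = e^4.1430 = 62.989.
T = 100·t = 6299 K → 6300 K to the nearest 50 K.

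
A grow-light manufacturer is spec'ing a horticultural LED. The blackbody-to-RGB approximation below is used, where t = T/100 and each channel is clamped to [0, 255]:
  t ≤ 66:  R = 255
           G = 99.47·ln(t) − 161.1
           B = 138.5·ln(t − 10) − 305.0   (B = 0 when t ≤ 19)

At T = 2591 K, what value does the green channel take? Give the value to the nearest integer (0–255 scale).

t = 2591/100 = 25.91; the t ≤ 66 branch applies.
G = 99.47·ln 25.91 − 161.1 = 99.47·3.2546 − 161.1 = 162.638.
Rounded: 163.

163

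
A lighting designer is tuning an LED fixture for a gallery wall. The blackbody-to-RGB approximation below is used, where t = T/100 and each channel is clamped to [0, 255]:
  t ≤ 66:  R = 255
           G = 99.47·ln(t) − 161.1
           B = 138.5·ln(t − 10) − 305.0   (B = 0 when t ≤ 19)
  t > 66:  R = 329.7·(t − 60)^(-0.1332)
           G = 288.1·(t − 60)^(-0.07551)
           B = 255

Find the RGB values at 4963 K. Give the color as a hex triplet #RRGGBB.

#FFE3CD

t = 4963/100 = 49.63; the t ≤ 66 branch applies.
R = 255 by definition for t ≤ 66.
G = 99.47·ln 49.63 − 161.1 = 99.47·3.9046 − 161.1 = 227.290.
B = 138.5·ln(49.63 − 10) − 305.0 = 138.5·ln 39.63 − 305.0 = 138.5·3.6796 − 305.0 = 204.623.
Rounded: (255, 227, 205).
In hex: #FFE3CD.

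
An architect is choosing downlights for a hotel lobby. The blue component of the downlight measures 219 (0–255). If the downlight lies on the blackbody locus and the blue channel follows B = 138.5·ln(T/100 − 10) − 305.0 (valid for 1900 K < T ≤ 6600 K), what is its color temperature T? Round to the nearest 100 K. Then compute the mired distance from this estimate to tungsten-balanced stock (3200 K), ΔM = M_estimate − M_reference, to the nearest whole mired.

-127 mireds

ln(t − 10) = (219 + 305.0) / 138.5 = 3.7834.
t − 10 = e^3.7834 = 43.965, so t = 53.965.
T = 100·t = 5396 K → 5400 K to the nearest 100 K.
M_estimate = 10⁶/5400 = 185.19; M_reference = 10⁶/3200 = 312.50.
ΔM = 185.19 − 312.50 = -127.31 → -127 mireds.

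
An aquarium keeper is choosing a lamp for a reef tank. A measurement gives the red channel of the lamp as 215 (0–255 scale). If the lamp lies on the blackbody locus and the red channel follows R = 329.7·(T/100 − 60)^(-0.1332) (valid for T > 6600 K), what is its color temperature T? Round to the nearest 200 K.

(t − 60)^(-0.1332) = 215/329.7 = 0.65211.
t − 60 = 0.65211^(1/-0.1332) = 0.65211^(-7.508) = 24.774, so t = 84.774.
T = 100·t = 8477 K → 8400 K to the nearest 200 K.

8400 K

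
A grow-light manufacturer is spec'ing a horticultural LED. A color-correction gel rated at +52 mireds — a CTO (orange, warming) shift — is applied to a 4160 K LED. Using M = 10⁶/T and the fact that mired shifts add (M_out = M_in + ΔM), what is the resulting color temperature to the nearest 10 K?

3420 K

M_in = 10⁶/4160 = 240.38 mireds.
M_out = 240.38 + (+52) = 292.38 mireds.
T_out = 10⁶/292.38 = 3420.2 K → 3420 K.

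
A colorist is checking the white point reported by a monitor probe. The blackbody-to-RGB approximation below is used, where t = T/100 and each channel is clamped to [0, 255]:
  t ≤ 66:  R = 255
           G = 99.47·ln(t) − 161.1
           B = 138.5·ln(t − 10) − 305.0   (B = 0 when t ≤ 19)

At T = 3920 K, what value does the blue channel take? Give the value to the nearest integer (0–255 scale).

t = 3920/100 = 39.2; the t ≤ 66 branch applies.
B = 138.5·ln(39.2 − 10) − 305.0 = 138.5·ln 29.2 − 305.0 = 138.5·3.3742 − 305.0 = 162.322.
Rounded: 162.

162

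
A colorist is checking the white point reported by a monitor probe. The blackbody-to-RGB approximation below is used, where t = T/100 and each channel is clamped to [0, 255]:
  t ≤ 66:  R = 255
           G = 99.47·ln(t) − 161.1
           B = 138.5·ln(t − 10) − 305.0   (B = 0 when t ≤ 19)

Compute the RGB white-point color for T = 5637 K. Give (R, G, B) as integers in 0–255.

(255, 240, 226)

t = 5637/100 = 56.37; the t ≤ 66 branch applies.
R = 255 by definition for t ≤ 66.
G = 99.47·ln 56.37 − 161.1 = 99.47·4.0319 − 161.1 = 239.957.
B = 138.5·ln(56.37 − 10) − 305.0 = 138.5·ln 46.37 − 305.0 = 138.5·3.8367 − 305.0 = 226.376.
Rounded: (255, 240, 226).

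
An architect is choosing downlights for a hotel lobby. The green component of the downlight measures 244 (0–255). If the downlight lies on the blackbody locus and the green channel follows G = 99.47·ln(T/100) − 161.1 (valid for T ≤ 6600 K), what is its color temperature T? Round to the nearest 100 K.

5900 K

ln t = (244 + 161.1) / 99.47 = 4.0726.
t = e^4.0726 = 58.709.
T = 100·t = 5871 K → 5900 K to the nearest 100 K.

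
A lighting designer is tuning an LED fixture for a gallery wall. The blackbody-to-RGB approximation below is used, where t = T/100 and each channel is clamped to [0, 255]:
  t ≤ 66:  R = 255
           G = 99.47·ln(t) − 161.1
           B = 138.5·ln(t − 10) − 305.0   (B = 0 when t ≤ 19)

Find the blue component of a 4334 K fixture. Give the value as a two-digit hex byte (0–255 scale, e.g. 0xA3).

t = 4334/100 = 43.34; the t ≤ 66 branch applies.
B = 138.5·ln(43.34 − 10) − 305.0 = 138.5·ln 33.34 − 305.0 = 138.5·3.5068 − 305.0 = 180.686.
Rounded: 181; in hex, 0xB5.

0xB5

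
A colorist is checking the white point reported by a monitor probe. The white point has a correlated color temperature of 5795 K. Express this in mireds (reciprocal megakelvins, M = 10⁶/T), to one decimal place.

M = 10⁶ / 5795 = 172.563 → 172.6 mireds.

172.6 mireds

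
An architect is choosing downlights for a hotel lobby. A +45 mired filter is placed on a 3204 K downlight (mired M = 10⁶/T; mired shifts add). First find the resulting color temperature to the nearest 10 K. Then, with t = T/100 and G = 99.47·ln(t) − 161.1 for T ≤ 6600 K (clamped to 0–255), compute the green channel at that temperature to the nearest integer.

170

M_in = 10⁶/3204 = 312.11; M_out = 312.11 + (+45) = 357.11.
T_out = 10⁶/357.11 = 2800.3 K → 2800 K; t = 28.
G = 99.47·ln 28 − 161.1 = 99.47·3.3322 − 161.1 = 170.354.
Rounded: 170.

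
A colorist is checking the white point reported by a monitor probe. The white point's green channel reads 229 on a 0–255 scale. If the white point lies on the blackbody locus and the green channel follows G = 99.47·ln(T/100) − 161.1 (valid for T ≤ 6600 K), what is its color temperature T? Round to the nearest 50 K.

ln t = (229 + 161.1) / 99.47 = 3.9218.
t = e^3.9218 = 50.491.
T = 100·t = 5049 K → 5050 K to the nearest 50 K.

5050 K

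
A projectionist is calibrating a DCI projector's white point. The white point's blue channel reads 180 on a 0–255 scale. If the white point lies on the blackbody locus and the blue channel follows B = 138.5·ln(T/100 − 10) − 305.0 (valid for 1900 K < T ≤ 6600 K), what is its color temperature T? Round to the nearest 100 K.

ln(t − 10) = (180 + 305.0) / 138.5 = 3.5018.
t − 10 = e^3.5018 = 33.175, so t = 43.175.
T = 100·t = 4318 K → 4300 K to the nearest 100 K.

4300 K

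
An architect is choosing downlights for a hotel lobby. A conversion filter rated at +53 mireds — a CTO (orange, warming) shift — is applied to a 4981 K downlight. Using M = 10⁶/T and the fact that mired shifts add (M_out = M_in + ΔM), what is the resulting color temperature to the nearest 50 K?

3950 K

M_in = 10⁶/4981 = 200.76 mireds.
M_out = 200.76 + (+53) = 253.76 mireds.
T_out = 10⁶/253.76 = 3940.7 K → 3950 K.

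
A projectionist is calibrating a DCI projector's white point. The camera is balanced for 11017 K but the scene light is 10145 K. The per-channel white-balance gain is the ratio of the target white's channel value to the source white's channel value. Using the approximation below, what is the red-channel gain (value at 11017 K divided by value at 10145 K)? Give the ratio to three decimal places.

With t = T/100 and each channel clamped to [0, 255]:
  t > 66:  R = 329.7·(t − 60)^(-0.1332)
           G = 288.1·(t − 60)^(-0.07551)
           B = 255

At 10145 K (t = 101.45):
  R = 329.7·(101.45 − 60)^(-0.1332) = 329.7·41.45^(-0.1332) = 329.7·0.60890 = 200.754.
At 11017 K (t = 110.17):
  R = 329.7·(110.17 − 60)^(-0.1332) = 329.7·50.17^(-0.1332) = 329.7·0.59361 = 195.713.
Gain = 195.713 / 200.754 = 0.9749 → 0.975.

0.975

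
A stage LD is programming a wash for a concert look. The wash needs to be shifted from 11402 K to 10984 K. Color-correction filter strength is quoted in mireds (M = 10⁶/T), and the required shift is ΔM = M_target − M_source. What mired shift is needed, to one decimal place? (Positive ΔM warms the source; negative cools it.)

+3.3 mireds

M_source = 10⁶/11402 = 87.704; M_target = 10⁶/10984 = 91.042.
ΔM = 91.042 − 87.704 = 3.338 → +3.3 mireds, a warming shift.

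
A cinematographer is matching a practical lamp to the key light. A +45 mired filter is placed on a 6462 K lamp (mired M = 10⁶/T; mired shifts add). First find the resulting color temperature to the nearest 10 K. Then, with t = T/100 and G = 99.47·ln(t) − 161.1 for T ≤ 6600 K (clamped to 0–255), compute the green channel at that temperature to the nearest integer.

M_in = 10⁶/6462 = 154.75; M_out = 154.75 + (+45) = 199.75.
T_out = 10⁶/199.75 = 5006.2 K → 5010 K; t = 50.1.
G = 99.47·ln 50.1 − 161.1 = 99.47·3.9140 − 161.1 = 228.228.
Rounded: 228.

228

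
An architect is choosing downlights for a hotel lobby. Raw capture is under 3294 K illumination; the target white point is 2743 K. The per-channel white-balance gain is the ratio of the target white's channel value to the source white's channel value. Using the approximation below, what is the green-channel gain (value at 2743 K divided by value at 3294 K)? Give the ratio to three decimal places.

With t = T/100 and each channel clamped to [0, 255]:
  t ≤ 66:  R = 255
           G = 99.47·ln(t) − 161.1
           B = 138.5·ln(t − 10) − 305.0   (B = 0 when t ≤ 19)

0.902

At 3294 K (t = 32.94):
  G = 99.47·ln 32.94 − 161.1 = 99.47·3.4947 − 161.1 = 186.517.
At 2743 K (t = 27.43):
  G = 99.47·ln 27.43 − 161.1 = 99.47·3.3116 − 161.1 = 168.309.
Gain = 168.309 / 186.517 = 0.9024 → 0.902.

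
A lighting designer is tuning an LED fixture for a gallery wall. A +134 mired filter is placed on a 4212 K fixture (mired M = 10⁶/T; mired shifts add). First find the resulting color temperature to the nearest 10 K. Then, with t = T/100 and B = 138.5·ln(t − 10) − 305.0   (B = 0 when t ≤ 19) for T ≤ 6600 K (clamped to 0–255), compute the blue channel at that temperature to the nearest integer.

M_in = 10⁶/4212 = 237.42; M_out = 237.42 + (+134) = 371.42.
T_out = 10⁶/371.42 = 2692.4 K → 2690 K; t = 26.9.
B = 138.5·ln(26.9 − 10) − 305.0 = 138.5·ln 16.9 − 305.0 = 138.5·2.8273 − 305.0 = 86.583.
Rounded: 87.

87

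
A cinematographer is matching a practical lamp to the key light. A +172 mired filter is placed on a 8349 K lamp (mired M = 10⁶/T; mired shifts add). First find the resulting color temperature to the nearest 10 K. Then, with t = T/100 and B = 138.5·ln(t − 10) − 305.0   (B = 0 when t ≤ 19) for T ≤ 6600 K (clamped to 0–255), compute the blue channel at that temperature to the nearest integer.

M_in = 10⁶/8349 = 119.77; M_out = 119.77 + (+172) = 291.77.
T_out = 10⁶/291.77 = 3427.3 K → 3430 K; t = 34.3.
B = 138.5·ln(34.3 − 10) − 305.0 = 138.5·ln 24.3 − 305.0 = 138.5·3.1905 − 305.0 = 136.881.
Rounded: 137.

137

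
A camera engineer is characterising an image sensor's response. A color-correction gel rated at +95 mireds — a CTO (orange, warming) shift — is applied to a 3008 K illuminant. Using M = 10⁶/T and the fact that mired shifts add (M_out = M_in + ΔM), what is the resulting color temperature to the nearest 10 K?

M_in = 10⁶/3008 = 332.45 mireds.
M_out = 332.45 + (+95) = 427.45 mireds.
T_out = 10⁶/427.45 = 2339.5 K → 2340 K.

2340 K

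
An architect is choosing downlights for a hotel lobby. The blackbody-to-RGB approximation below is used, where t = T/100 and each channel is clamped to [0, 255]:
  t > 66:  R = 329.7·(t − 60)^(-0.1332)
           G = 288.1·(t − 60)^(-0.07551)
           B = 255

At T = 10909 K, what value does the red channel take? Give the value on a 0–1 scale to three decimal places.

t = 10909/100 = 109.09; the t > 66 branch applies.
R = 329.7·(109.09 − 60)^(-0.1332) = 329.7·49.09^(-0.1332) = 329.7·0.59533 = 196.281.
On a 0–1 scale: 196.281/255 = 0.7697 → 0.770.

0.770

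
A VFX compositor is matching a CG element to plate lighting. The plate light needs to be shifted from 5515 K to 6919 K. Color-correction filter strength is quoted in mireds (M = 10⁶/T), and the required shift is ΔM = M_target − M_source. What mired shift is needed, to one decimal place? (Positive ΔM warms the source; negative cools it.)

M_source = 10⁶/5515 = 181.324; M_target = 10⁶/6919 = 144.530.
ΔM = 144.530 − 181.324 = -36.794 → -36.8 mireds, a cooling shift.

-36.8 mireds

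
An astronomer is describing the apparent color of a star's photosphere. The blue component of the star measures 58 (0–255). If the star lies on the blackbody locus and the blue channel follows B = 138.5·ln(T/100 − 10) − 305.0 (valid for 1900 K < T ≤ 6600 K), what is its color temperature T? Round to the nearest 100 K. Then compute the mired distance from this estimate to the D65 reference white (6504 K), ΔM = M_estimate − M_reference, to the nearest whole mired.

ln(t − 10) = (58 + 305.0) / 138.5 = 2.6209.
t − 10 = e^2.6209 = 13.749, so t = 23.749.
T = 100·t = 2375 K → 2400 K to the nearest 100 K.
M_estimate = 10⁶/2400 = 416.67; M_reference = 10⁶/6504 = 153.75.
ΔM = 416.67 − 153.75 = 262.92 → +263 mireds.

+263 mireds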